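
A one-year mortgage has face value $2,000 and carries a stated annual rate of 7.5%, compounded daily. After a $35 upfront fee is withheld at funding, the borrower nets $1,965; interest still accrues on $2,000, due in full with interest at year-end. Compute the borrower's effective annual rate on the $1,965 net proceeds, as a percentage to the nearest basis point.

Amount owed after one year: 2,000 × (1 + 0.075/365)^365 = 2,000 × 1.077876 = $2,155.75.
Effective rate on net proceeds: 2,155.75 / 1,965 − 1 = 0.097075 = 9.71%.

9.71%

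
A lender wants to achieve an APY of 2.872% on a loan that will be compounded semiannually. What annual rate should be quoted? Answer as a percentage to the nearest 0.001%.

2.852%

(1 + r/2)^2 − 1 = 0.02872, so 1 + r/2 = 1.02872^(1/2).
r/2 = 0.014258, so r = 0.028517 = 2.852%.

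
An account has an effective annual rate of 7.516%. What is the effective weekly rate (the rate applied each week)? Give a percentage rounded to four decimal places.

The per-week rate i satisfies (1 + i)^52 = 1 + 0.07516.
i = 1.07516^(1/52) − 1 = 0.0013946 = 0.1395%.

0.1395%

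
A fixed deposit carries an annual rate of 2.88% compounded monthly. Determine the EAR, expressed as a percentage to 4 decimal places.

EAR = (1 + 0.0288/12)^12 − 1.
= 1.029183 − 1 = 2.9183%.

2.9183%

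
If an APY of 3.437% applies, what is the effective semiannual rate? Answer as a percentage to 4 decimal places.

1.7040%

The per-half-year rate i satisfies (1 + i)^2 = 1 + 0.03437.
i = 1.03437^(1/2) − 1 = 0.0170398 = 1.7040%.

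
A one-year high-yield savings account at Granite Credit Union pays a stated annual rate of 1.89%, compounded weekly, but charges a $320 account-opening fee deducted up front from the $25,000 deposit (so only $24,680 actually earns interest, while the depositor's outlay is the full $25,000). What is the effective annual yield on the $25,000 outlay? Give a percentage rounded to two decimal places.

Value after one year: 24,680 × (1 + 0.0189/52)^52 = 24,680 × 1.019076 = $25,150.80.
Effective yield on the $25,000 outlay: 25,150.80 / 25,000 − 1 = 0.006032 = 0.60%.

0.60%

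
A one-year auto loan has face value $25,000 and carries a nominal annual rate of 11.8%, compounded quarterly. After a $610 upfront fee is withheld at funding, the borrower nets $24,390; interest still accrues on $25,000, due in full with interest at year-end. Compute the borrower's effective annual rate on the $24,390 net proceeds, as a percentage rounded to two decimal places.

15.14%

Amount owed after one year: 25,000 × (1 + 0.118/4)^4 = 25,000 × 1.123325 = $28,083.12.
Effective rate on net proceeds: 28,083.12 / 24,390 − 1 = 0.151420 = 15.14%.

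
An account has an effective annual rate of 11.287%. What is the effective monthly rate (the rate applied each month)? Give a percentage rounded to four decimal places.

0.8952%

The per-month rate i satisfies (1 + i)^12 = 1 + 0.11287.
i = 1.11287^(1/12) − 1 = 0.0089517 = 0.8952%.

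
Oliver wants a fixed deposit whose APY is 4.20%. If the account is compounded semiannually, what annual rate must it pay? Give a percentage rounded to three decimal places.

(1 + r/2)^2 − 1 = 0.0420, so 1 + r/2 = 1.0420^(1/2).
r/2 = 0.020784, so r = 0.041568 = 4.157%.

4.157%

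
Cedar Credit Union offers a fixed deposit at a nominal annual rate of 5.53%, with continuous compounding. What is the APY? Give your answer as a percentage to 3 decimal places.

With continuous compounding, EAR = e^0.0553 − 1.
e^0.0553 = 1.056858, so EAR = 0.056858 = 5.686%.

5.686%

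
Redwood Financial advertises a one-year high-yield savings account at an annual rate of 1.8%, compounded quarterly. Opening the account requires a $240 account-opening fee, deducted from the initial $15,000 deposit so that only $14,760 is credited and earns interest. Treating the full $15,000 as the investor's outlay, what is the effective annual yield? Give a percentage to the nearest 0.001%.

0.183%

Value after one year: 14,760 × (1 + 0.018/4)^4 = 14,760 × 1.018122 = $15,027.48.
Effective yield on the $15,000 outlay: 15,027.48 / 15,000 − 1 = 0.001832 = 0.183%.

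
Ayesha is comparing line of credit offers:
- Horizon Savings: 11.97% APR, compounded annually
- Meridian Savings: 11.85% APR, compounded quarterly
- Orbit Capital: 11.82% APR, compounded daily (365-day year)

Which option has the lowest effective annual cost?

Horizon Savings

Horizon Savings: compounded annually, EAR = 11.970%
Meridian Savings: (1 + 0.1185/4)^4 − 1 = 12.387%
Orbit Capital: (1 + 0.1182/365)^365 − 1 = 12.545%
The lowest effective annual rate is Horizon Savings at 11.970%.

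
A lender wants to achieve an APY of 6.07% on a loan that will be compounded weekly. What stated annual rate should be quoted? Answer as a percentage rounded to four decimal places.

5.8962%

(1 + r/52)^52 − 1 = 0.0607, so 1 + r/52 = 1.0607^(1/52).
r/52 = 0.001134, so r = 0.058962 = 5.8962%.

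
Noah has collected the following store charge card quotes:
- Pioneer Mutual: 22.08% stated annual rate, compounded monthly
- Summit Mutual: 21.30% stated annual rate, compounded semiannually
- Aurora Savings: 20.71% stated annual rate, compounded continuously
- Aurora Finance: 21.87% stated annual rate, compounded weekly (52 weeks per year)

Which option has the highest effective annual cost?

Pioneer Mutual

Pioneer Mutual: (1 + 0.2208/12)^12 − 1 = 24.457%
Summit Mutual: (1 + 0.2130/2)^2 − 1 = 22.434%
Aurora Savings: e^0.2071 − 1 = 23.011%
Aurora Finance: (1 + 0.2187/52)^52 − 1 = 24.389%
The highest effective annual rate is Pioneer Mutual at 24.457%.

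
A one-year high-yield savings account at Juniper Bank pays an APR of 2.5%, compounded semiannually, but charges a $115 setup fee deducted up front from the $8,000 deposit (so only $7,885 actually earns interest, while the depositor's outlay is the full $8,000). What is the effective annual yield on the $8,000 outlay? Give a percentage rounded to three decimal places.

1.042%

Value after one year: 7,885 × (1 + 0.025/2)^2 = 7,885 × 1.025156 = $8,083.36.
Effective yield on the $8,000 outlay: 8,083.36 / 8,000 − 1 = 0.010420 = 1.042%.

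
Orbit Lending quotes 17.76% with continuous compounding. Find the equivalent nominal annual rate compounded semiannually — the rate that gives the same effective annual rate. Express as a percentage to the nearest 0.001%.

EAR under continuous compounding: e^0.1776 − 1 = 0.194347.
Solve (1 + r/2)^2 = 1.194347: r/2 = 1.194347^(1/2) − 1 = 0.092862, so r = 0.185724 = 18.572%.

18.572%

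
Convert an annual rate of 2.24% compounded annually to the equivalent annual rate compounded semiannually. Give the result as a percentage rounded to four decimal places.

Compounded annually, EAR = nominal = 0.022400.
Solve (1 + r/2)^2 = 1.022400: r/2 = 1.022400^(1/2) − 1 = 0.011138, so r = 0.022276 = 2.2276%.

2.2276%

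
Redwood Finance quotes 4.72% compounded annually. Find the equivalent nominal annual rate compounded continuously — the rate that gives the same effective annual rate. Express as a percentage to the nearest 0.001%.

4.612%

Compounded annually, EAR = nominal = 0.047200.
Equivalent continuous rate: r = ln(1 + 0.047200) = 0.046120 = 4.612%.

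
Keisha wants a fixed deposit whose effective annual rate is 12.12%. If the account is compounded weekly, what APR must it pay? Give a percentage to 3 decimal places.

(1 + r/52)^52 − 1 = 0.1212, so 1 + r/52 = 1.1212^(1/52).
r/52 = 0.002202, so r = 0.114525 = 11.453%.

11.453%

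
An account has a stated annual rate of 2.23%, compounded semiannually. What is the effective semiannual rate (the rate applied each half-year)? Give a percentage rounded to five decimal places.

1.11500%

With a nominal annual rate compounded semiannually, the periodic rate is the nominal rate divided by 2.
i = 0.0223 / 2 = 0.0111500 = 1.11500%.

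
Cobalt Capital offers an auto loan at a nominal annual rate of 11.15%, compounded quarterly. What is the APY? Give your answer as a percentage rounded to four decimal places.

11.6249%

EAR = (1 + 0.1115/4)^4 − 1.
= 1.116249 − 1 = 11.6249%.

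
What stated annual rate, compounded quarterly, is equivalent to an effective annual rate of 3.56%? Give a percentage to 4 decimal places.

(1 + r/4)^4 − 1 = 0.0356, so 1 + r/4 = 1.0356^(1/4).
r/4 = 0.008784, so r = 0.035134 = 3.5134%.

3.5134%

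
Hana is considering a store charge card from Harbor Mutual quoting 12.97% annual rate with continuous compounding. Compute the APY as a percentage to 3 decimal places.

With continuous compounding, EAR = e^0.1297 − 1.
e^0.1297 = 1.138487, so EAR = 0.138487 = 13.849%.

13.849%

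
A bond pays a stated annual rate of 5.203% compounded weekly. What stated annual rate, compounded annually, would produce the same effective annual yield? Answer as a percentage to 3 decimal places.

5.338%

EAR = (1 + 0.05203/52)^52 − 1 = 0.053380.
Compounded annually, the equivalent nominal rate is the EAR itself: 5.338%.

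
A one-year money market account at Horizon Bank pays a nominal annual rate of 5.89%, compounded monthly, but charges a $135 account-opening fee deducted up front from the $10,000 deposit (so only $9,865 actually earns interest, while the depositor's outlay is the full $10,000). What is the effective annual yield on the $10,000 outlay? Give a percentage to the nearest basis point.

4.62%

Value after one year: 9,865 × (1 + 0.0589/12)^12 = 9,865 × 1.060516 = $10,461.99.
Effective yield on the $10,000 outlay: 10,461.99 / 10,000 − 1 = 0.046199 = 4.62%.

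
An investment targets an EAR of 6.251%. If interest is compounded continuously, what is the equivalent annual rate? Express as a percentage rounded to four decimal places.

6.0634%

Continuous: nominal r satisfies e^r − 1 = 0.06251.
r = ln(1 + 0.06251) = ln(1.06251) = 0.060634 = 6.0634%.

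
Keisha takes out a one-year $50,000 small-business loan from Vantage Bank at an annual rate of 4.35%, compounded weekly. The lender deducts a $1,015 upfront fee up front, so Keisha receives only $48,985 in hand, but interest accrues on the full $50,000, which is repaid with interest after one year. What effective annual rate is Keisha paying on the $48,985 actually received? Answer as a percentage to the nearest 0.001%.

6.608%

Amount owed after one year: 50,000 × (1 + 0.0435/52)^52 = 50,000 × 1.044441 = $52,222.05.
Effective rate on net proceeds: 52,222.05 / 48,985 − 1 = 0.066082 = 6.608%.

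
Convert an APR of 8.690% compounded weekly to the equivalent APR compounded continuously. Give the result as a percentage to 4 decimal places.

EAR = (1 + 0.08690/52)^52 − 1 = 0.090708.
Equivalent continuous rate: r = ln(1 + 0.090708) = 0.086827 = 8.6827%.

8.6827%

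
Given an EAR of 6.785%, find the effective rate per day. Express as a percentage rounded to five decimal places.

0.01799%

The per-day rate i satisfies (1 + i)^365 = 1 + 0.06785.
i = 1.06785^(1/365) − 1 = 0.0001799 = 0.01799%.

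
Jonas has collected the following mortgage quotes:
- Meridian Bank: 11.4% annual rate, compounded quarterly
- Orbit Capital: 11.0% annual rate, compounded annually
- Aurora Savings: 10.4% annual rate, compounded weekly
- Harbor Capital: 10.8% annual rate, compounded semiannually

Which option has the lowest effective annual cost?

Aurora Savings

Meridian Bank: (1 + 0.114/4)^4 − 1 = 11.897%
Orbit Capital: compounded annually, EAR = 11.000%
Aurora Savings: (1 + 0.104/52)^52 − 1 = 10.949%
Harbor Capital: (1 + 0.108/2)^2 − 1 = 11.092%
The lowest effective annual rate is Aurora Savings at 10.949%.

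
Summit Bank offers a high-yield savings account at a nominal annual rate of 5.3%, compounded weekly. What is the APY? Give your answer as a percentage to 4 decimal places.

5.4401%

EAR = (1 + 0.053/52)^52 − 1.
= 1.054401 − 1 = 5.4401%.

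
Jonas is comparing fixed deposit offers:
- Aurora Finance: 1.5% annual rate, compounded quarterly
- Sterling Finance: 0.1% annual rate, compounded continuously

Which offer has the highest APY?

Aurora Finance: (1 + 0.015/4)^4 − 1 = 1.508%
Sterling Finance: e^0.001 − 1 = 0.100%
The highest effective annual rate is Aurora Finance at 1.508%.

Aurora Finance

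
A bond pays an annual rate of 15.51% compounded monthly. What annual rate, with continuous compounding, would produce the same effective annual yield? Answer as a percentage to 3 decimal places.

15.411%

EAR = (1 + 0.1551/12)^12 − 1 = 0.166615.
Equivalent continuous rate: r = ln(1 + 0.166615) = 0.154106 = 15.411%.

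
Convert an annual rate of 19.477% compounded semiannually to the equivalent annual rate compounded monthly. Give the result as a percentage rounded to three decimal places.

18.731%

EAR = (1 + 0.19477/2)^2 − 1 = 0.204254.
Solve (1 + r/12)^12 = 1.204254: r/12 = 1.204254^(1/12) − 1 = 0.015609, so r = 0.187307 = 18.731%.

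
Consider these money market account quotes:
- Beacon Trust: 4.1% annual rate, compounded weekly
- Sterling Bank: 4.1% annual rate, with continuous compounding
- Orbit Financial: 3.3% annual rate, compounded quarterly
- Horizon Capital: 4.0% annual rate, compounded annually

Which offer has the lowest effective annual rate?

Beacon Trust: (1 + 0.041/52)^52 − 1 = 4.184%
Sterling Bank: e^0.041 − 1 = 4.185%
Orbit Financial: (1 + 0.033/4)^4 − 1 = 3.341%
Horizon Capital: compounded annually, EAR = 4.000%
The lowest effective annual rate is Orbit Financial at 3.341%.

Orbit Financial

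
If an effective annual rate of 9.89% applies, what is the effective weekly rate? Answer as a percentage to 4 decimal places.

0.1815%

The per-week rate i satisfies (1 + i)^52 = 1 + 0.0989.
i = 1.0989^(1/52) − 1 = 0.0018153 = 0.1815%.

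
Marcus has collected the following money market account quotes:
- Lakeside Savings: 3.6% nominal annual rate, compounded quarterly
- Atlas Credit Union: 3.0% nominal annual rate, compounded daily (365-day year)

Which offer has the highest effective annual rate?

Lakeside Savings: (1 + 0.036/4)^4 − 1 = 3.649%
Atlas Credit Union: (1 + 0.030/365)^365 − 1 = 3.045%
The highest effective annual rate is Lakeside Savings at 3.649%.

Lakeside Savings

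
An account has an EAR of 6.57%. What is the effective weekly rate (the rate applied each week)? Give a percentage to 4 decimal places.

0.1224%

The per-week rate i satisfies (1 + i)^52 = 1 + 0.0657.
i = 1.0657^(1/52) − 1 = 0.0012244 = 0.1224%.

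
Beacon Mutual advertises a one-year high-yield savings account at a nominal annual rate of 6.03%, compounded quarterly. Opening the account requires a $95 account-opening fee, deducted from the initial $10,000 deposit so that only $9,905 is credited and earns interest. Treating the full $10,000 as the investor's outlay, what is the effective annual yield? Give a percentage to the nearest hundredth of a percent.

Value after one year: 9,905 × (1 + 0.0603/4)^4 = 9,905 × 1.061677 = $10,515.91.
Effective yield on the $10,000 outlay: 10,515.91 / 10,000 − 1 = 0.051591 = 5.16%.

5.16%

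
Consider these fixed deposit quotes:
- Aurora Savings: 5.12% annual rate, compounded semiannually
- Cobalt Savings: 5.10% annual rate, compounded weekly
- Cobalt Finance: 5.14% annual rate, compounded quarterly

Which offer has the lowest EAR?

Aurora Savings

Aurora Savings: (1 + 0.0512/2)^2 − 1 = 5.186%
Cobalt Savings: (1 + 0.0510/52)^52 − 1 = 5.230%
Cobalt Finance: (1 + 0.0514/4)^4 − 1 = 5.240%
The lowest effective annual rate is Aurora Savings at 5.186%.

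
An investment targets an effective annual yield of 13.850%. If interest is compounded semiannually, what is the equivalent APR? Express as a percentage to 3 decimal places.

13.401%

(1 + r/2)^2 − 1 = 0.13850, so 1 + r/2 = 1.13850^(1/2).
r/2 = 0.067005, so r = 0.134010 = 13.401%.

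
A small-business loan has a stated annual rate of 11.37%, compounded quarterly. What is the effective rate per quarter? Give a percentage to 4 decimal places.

With a nominal annual rate compounded quarterly, the periodic rate is the nominal rate divided by 4.
i = 0.1137 / 4 = 0.0284250 = 2.8425%.

2.8425%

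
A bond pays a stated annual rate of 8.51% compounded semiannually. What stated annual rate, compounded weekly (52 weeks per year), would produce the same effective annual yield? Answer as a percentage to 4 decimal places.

EAR = (1 + 0.0851/2)^2 − 1 = 0.086911.
Solve (1 + r/52)^52 = 1.086911: r/52 = 1.086911^(1/52) − 1 = 0.001604, so r = 0.083406 = 8.3406%.

8.3406%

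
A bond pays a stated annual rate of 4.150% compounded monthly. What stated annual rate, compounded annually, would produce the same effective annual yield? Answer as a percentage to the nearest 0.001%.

EAR = (1 + 0.04150/12)^12 − 1 = 0.042299.
Compounded annually, the equivalent nominal rate is the EAR itself: 4.230%.

4.230%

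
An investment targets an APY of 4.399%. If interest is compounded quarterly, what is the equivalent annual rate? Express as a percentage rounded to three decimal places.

(1 + r/4)^4 − 1 = 0.04399, so 1 + r/4 = 1.04399^(1/4).
r/4 = 0.010821, so r = 0.043282 = 4.328%.

4.328%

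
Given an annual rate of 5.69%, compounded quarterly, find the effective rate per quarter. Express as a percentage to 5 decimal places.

1.42250%

With a nominal annual rate compounded quarterly, the periodic rate is the nominal rate divided by 4.
i = 0.0569 / 4 = 0.0142250 = 1.42250%.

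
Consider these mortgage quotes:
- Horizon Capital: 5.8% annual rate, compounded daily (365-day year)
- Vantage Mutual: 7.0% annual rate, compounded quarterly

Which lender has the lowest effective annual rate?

Horizon Capital

Horizon Capital: (1 + 0.058/365)^365 − 1 = 5.971%
Vantage Mutual: (1 + 0.070/4)^4 − 1 = 7.186%
The lowest effective annual rate is Horizon Capital at 5.971%.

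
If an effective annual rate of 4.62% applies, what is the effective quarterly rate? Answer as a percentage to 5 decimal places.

The per-quarter rate i satisfies (1 + i)^4 = 1 + 0.0462.
i = 1.0462^(1/4) − 1 = 0.0113551 = 1.13551%.

1.13551%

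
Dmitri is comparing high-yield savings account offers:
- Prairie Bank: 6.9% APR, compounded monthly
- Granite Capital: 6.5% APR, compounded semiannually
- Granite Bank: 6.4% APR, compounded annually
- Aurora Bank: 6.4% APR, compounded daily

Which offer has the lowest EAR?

Granite Bank

Prairie Bank: (1 + 0.069/12)^12 − 1 = 7.122%
Granite Capital: (1 + 0.065/2)^2 − 1 = 6.606%
Granite Bank: compounded annually, EAR = 6.400%
Aurora Bank: (1 + 0.064/365)^365 − 1 = 6.609%
The lowest effective annual rate is Granite Bank at 6.400%.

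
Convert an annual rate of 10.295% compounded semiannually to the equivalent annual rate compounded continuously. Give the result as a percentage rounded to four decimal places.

10.0388%

EAR = (1 + 0.10295/2)^2 − 1 = 0.105600.
Equivalent continuous rate: r = ln(1 + 0.105600) = 0.100388 = 10.0388%.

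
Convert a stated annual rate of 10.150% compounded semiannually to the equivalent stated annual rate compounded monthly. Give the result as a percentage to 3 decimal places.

EAR = (1 + 0.10150/2)^2 − 1 = 0.104076.
Solve (1 + r/12)^12 = 1.104076: r/12 = 1.104076^(1/12) − 1 = 0.008285, so r = 0.099418 = 9.942%.

9.942%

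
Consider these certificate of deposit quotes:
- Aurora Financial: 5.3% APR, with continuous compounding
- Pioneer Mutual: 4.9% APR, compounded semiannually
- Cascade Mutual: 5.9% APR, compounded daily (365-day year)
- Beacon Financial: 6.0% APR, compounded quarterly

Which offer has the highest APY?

Aurora Financial: e^0.053 − 1 = 5.443%
Pioneer Mutual: (1 + 0.049/2)^2 − 1 = 4.960%
Cascade Mutual: (1 + 0.059/365)^365 − 1 = 6.077%
Beacon Financial: (1 + 0.060/4)^4 − 1 = 6.136%
The highest effective annual rate is Beacon Financial at 6.136%.

Beacon Financial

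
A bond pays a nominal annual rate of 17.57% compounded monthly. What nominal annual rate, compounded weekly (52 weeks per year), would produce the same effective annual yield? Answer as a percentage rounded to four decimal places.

17.4719%

EAR = (1 + 0.1757/12)^12 − 1 = 0.190563.
Solve (1 + r/52)^52 = 1.190563: r/52 = 1.190563^(1/52) − 1 = 0.003360, so r = 0.174719 = 17.4719%.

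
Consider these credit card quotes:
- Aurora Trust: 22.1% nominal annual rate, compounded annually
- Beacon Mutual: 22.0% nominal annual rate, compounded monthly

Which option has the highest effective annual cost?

Aurora Trust: compounded annually, EAR = 22.100%
Beacon Mutual: (1 + 0.220/12)^12 − 1 = 24.360%
The highest effective annual rate is Beacon Mutual at 24.360%.

Beacon Mutual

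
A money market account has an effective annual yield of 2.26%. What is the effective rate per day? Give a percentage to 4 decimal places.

0.0061%

The per-day rate i satisfies (1 + i)^365 = 1 + 0.0226.
i = 1.0226^(1/365) − 1 = 0.0000612 = 0.0061%.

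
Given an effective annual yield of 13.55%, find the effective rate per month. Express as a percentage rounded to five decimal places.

The per-month rate i satisfies (1 + i)^12 = 1 + 0.1355.
i = 1.1355^(1/12) − 1 = 0.0106457 = 1.06457%.

1.06457%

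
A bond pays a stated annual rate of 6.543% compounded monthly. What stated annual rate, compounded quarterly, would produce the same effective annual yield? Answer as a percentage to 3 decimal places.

EAR = (1 + 0.06543/12)^12 − 1 = 0.067428.
Solve (1 + r/4)^4 = 1.067428: r/4 = 1.067428^(1/4) − 1 = 0.016447, so r = 0.065787 = 6.579%.

6.579%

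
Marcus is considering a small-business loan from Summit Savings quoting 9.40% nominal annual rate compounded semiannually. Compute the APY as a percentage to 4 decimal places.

9.6209%

EAR = (1 + 0.0940/2)^2 − 1.
= (1 + 0.047000)^2 − 1 = 1.096209 − 1 = 9.6209%.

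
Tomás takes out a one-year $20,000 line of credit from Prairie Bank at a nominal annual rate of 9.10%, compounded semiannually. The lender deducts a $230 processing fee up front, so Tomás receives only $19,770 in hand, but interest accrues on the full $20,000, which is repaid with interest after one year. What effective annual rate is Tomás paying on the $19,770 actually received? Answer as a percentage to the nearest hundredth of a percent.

Amount owed after one year: 20,000 × (1 + 0.0910/2)^2 = 20,000 × 1.093070 = $21,861.41.
Effective rate on net proceeds: 21,861.41 / 19,770 − 1 = 0.105787 = 10.58%.

10.58%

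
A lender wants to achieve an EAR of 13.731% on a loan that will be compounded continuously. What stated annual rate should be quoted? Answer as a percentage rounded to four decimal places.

12.8666%

Continuous: nominal r satisfies e^r − 1 = 0.13731.
r = ln(1 + 0.13731) = ln(1.13731) = 0.128666 = 12.8666%.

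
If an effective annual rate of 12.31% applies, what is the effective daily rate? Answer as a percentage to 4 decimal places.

0.0318%

The per-day rate i satisfies (1 + i)^365 = 1 + 0.1231.
i = 1.1231^(1/365) − 1 = 0.0003181 = 0.0318%.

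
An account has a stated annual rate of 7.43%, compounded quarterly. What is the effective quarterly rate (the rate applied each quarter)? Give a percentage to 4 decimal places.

1.8575%

With a nominal annual rate compounded quarterly, the periodic rate is the nominal rate divided by 4.
i = 0.0743 / 4 = 0.0185750 = 1.8575%.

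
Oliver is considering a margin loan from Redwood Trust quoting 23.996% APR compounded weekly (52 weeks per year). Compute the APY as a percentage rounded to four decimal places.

EAR = (1 + 0.23996/52)^52 − 1.
= (1 + 0.004615)^52 − 1 = 1.270497 − 1 = 27.0497%.

27.0497%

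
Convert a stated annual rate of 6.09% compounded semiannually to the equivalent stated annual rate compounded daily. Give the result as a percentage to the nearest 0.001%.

6.000%

EAR = (1 + 0.0609/2)^2 − 1 = 0.061827.
Solve (1 + r/365)^365 = 1.061827: r/365 = 1.061827^(1/365) − 1 = 0.000164, so r = 0.059996 = 6.000%.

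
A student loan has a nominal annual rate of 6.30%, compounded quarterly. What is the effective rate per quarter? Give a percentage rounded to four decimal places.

1.5750%

With a nominal annual rate compounded quarterly, the periodic rate is the nominal rate divided by 4.
i = 0.0630 / 4 = 0.0157500 = 1.5750%.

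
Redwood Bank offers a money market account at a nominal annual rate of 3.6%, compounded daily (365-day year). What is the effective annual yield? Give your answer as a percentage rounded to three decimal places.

3.665%

EAR = (1 + 0.036/365)^365 − 1.
= (1 + 0.000099)^365 − 1 = 1.036654 − 1 = 3.665%.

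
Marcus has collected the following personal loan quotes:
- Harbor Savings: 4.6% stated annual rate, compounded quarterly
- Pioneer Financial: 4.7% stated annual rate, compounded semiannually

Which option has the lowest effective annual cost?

Harbor Savings: (1 + 0.046/4)^4 − 1 = 4.680%
Pioneer Financial: (1 + 0.047/2)^2 − 1 = 4.755%
The lowest effective annual rate is Harbor Savings at 4.680%.

Harbor Savings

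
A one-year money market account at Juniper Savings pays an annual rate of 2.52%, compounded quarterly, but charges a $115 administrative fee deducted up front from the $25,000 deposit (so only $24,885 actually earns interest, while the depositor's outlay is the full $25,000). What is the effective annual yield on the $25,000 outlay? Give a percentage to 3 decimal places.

Value after one year: 24,885 × (1 + 0.0252/4)^4 = 24,885 × 1.025439 = $25,518.05.
Effective yield on the $25,000 outlay: 25,518.05 / 25,000 − 1 = 0.020722 = 2.072%.

2.072%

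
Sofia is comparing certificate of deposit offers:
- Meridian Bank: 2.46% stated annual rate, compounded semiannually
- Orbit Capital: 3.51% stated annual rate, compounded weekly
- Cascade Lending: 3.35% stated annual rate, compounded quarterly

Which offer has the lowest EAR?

Meridian Bank

Meridian Bank: (1 + 0.0246/2)^2 − 1 = 2.475%
Orbit Capital: (1 + 0.0351/52)^52 − 1 = 3.571%
Cascade Lending: (1 + 0.0335/4)^4 − 1 = 3.392%
The lowest effective annual rate is Meridian Bank at 2.475%.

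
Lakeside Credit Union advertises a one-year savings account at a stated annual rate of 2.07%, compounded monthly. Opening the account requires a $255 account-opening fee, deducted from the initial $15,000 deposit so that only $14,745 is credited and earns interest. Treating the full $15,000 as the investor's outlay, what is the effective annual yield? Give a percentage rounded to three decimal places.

0.354%

Value after one year: 14,745 × (1 + 0.0207/12)^12 = 14,745 × 1.020898 = $15,053.13.
Effective yield on the $15,000 outlay: 15,053.13 / 15,000 − 1 = 0.003542 = 0.354%.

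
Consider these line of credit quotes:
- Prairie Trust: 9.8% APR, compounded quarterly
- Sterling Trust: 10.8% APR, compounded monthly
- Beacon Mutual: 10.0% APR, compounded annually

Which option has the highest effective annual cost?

Sterling Trust

Prairie Trust: (1 + 0.098/4)^4 − 1 = 10.166%
Sterling Trust: (1 + 0.108/12)^12 − 1 = 11.351%
Beacon Mutual: compounded annually, EAR = 10.000%
The highest effective annual rate is Sterling Trust at 11.351%.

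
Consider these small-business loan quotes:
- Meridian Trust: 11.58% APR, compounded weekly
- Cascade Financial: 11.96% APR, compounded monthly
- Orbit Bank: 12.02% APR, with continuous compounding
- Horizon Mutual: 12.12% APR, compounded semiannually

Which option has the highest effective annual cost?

Orbit Bank

Meridian Trust: (1 + 0.1158/52)^52 − 1 = 12.263%
Cascade Financial: (1 + 0.1196/12)^12 − 1 = 12.638%
Orbit Bank: e^0.1202 − 1 = 12.772%
Horizon Mutual: (1 + 0.1212/2)^2 − 1 = 12.487%
The highest effective annual rate is Orbit Bank at 12.772%.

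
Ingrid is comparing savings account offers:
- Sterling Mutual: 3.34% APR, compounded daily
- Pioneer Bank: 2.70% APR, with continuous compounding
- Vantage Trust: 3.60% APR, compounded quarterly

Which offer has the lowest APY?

Pioneer Bank

Sterling Mutual: (1 + 0.0334/365)^365 − 1 = 3.396%
Pioneer Bank: e^0.0270 − 1 = 2.737%
Vantage Trust: (1 + 0.0360/4)^4 − 1 = 3.649%
The lowest effective annual rate is Pioneer Bank at 2.737%.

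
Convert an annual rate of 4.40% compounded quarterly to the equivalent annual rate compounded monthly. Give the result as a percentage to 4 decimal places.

EAR = (1 + 0.0440/4)^4 − 1 = 0.044731.
Solve (1 + r/12)^12 = 1.044731: r/12 = 1.044731^(1/12) − 1 = 0.003653, so r = 0.043840 = 4.3840%.

4.3840%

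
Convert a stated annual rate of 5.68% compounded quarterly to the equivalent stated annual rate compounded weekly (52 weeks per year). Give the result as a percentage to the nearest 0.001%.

EAR = (1 + 0.0568/4)^4 − 1 = 0.058021.
Solve (1 + r/52)^52 = 1.058021: r/52 = 1.058021^(1/52) − 1 = 0.001085, so r = 0.056431 = 5.643%.

5.643%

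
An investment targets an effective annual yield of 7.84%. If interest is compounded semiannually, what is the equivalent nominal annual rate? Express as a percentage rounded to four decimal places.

(1 + r/2)^2 − 1 = 0.0784, so 1 + r/2 = 1.0784^(1/2).
r/2 = 0.038460, so r = 0.076921 = 7.6921%.

7.6921%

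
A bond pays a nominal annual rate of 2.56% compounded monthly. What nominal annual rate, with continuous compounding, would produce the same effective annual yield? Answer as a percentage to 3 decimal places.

2.557%

EAR = (1 + 0.0256/12)^12 − 1 = 0.025903.
Equivalent continuous rate: r = ln(1 + 0.025903) = 0.025573 = 2.557%.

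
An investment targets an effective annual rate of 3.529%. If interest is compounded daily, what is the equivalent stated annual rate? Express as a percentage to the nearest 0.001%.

(1 + r/365)^365 − 1 = 0.03529, so 1 + r/365 = 1.03529^(1/365).
r/365 = 0.000095, so r = 0.034683 = 3.468%.

3.468%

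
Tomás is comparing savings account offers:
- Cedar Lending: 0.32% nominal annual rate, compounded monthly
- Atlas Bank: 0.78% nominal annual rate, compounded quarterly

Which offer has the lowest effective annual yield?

Cedar Lending: (1 + 0.0032/12)^12 − 1 = 0.320%
Atlas Bank: (1 + 0.0078/4)^4 − 1 = 0.782%
The lowest effective annual rate is Cedar Lending at 0.320%.

Cedar Lending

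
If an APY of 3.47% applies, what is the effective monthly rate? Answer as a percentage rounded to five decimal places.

The per-month rate i satisfies (1 + i)^12 = 1 + 0.0347.
i = 1.0347^(1/12) − 1 = 0.0028467 = 0.28467%.

0.28467%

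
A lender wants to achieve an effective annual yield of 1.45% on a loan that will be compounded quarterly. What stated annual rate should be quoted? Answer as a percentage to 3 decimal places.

1.442%

(1 + r/4)^4 − 1 = 0.0145, so 1 + r/4 = 1.0145^(1/4).
r/4 = 0.003605, so r = 0.014422 = 1.442%.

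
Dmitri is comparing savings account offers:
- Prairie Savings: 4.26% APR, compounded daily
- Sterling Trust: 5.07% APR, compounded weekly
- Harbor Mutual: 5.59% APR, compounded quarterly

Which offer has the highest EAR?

Prairie Savings: (1 + 0.0426/365)^365 − 1 = 4.352%
Sterling Trust: (1 + 0.0507/52)^52 − 1 = 5.198%
Harbor Mutual: (1 + 0.0559/4)^4 − 1 = 5.708%
The highest effective annual rate is Harbor Mutual at 5.708%.

Harbor Mutual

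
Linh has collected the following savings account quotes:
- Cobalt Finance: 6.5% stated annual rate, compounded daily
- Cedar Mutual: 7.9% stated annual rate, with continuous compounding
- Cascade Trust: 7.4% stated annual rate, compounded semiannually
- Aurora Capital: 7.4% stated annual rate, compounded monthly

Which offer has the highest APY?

Cobalt Finance: (1 + 0.065/365)^365 − 1 = 6.715%
Cedar Mutual: e^0.079 − 1 = 8.220%
Cascade Trust: (1 + 0.074/2)^2 − 1 = 7.537%
Aurora Capital: (1 + 0.074/12)^12 − 1 = 7.656%
The highest effective annual rate is Cedar Mutual at 8.220%.

Cedar Mutual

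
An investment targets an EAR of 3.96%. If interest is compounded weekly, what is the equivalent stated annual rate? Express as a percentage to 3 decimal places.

(1 + r/52)^52 − 1 = 0.0396, so 1 + r/52 = 1.0396^(1/52).
r/52 = 0.000747, so r = 0.038851 = 3.885%.

3.885%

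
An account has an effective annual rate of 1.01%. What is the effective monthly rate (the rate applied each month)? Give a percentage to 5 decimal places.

0.08378%

The per-month rate i satisfies (1 + i)^12 = 1 + 0.0101.
i = 1.0101^(1/12) − 1 = 0.0008378 = 0.08378%.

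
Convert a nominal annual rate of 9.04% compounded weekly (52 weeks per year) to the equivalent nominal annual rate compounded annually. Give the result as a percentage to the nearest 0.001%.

EAR = (1 + 0.0904/52)^52 − 1 = 0.094526.
Compounded annually, the equivalent nominal rate is the EAR itself: 9.453%.

9.453%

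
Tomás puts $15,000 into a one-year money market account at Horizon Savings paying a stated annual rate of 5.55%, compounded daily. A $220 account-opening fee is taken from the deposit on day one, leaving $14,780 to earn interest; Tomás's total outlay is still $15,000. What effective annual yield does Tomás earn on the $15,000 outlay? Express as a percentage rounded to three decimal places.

4.156%

Value after one year: 14,780 × (1 + 0.0555/365)^365 = 14,780 × 1.057065 = $15,623.41.
Effective yield on the $15,000 outlay: 15,623.41 / 15,000 − 1 = 0.041561 = 4.156%.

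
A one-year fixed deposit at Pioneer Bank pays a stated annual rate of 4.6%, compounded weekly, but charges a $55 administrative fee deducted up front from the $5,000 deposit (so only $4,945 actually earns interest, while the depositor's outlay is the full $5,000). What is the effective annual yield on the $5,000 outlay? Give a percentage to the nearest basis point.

Value after one year: 4,945 × (1 + 0.046/52)^52 = 4,945 × 1.047053 = $5,177.68.
Effective yield on the $5,000 outlay: 5,177.68 / 5,000 − 1 = 0.035536 = 3.55%.

3.55%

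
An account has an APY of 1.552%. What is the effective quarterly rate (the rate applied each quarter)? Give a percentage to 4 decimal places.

0.3858%

The per-quarter rate i satisfies (1 + i)^4 = 1 + 0.01552.
i = 1.01552^(1/4) − 1 = 0.0038576 = 0.3858%.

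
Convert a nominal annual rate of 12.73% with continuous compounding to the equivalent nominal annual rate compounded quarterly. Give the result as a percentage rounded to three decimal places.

12.935%

EAR under continuous compounding: e^0.1273 − 1 = 0.135758.
Solve (1 + r/4)^4 = 1.135758: r/4 = 1.135758^(1/4) − 1 = 0.032337, so r = 0.129347 = 12.935%.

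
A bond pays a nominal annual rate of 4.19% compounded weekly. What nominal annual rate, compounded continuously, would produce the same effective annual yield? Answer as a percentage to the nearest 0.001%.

4.188%

EAR = (1 + 0.0419/52)^52 − 1 = 0.042773.
Equivalent continuous rate: r = ln(1 + 0.042773) = 0.041883 = 4.188%.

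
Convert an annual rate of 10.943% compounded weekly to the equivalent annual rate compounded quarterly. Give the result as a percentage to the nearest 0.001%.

11.082%

EAR = (1 + 0.10943/52)^52 − 1 = 0.115514.
Solve (1 + r/4)^4 = 1.115514: r/4 = 1.115514^(1/4) − 1 = 0.027706, so r = 0.110822 = 11.082%.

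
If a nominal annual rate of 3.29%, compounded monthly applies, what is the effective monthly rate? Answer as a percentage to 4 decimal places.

With a nominal annual rate compounded monthly, the periodic rate is the nominal rate divided by 12.
i = 0.0329 / 12 = 0.0027417 = 0.2742%.

0.2742%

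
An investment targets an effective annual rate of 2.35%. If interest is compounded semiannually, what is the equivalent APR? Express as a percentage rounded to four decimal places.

2.3364%

(1 + r/2)^2 − 1 = 0.0235, so 1 + r/2 = 1.0235^(1/2).
r/2 = 0.011682, so r = 0.023364 = 2.3364%.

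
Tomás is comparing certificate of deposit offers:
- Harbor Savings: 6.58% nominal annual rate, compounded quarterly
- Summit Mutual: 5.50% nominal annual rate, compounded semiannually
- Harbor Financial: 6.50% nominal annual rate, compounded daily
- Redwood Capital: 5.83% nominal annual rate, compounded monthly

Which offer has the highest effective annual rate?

Harbor Savings: (1 + 0.0658/4)^4 − 1 = 6.744%
Summit Mutual: (1 + 0.0550/2)^2 − 1 = 5.576%
Harbor Financial: (1 + 0.0650/365)^365 − 1 = 6.715%
Redwood Capital: (1 + 0.0583/12)^12 − 1 = 5.988%
The highest effective annual rate is Harbor Savings at 6.744%.

Harbor Savings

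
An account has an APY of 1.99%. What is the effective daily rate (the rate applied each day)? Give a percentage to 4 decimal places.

0.0054%

The per-day rate i satisfies (1 + i)^365 = 1 + 0.0199.
i = 1.0199^(1/365) − 1 = 0.0000540 = 0.0054%.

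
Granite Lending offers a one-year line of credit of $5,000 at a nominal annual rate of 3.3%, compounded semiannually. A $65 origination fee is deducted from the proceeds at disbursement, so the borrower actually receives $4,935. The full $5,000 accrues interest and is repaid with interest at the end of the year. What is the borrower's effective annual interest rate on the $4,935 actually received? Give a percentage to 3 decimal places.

4.688%

Amount owed after one year: 5,000 × (1 + 0.033/2)^2 = 5,000 × 1.033272 = $5,166.36.
Effective rate on net proceeds: 5,166.36 / 4,935 − 1 = 0.046882 = 4.688%.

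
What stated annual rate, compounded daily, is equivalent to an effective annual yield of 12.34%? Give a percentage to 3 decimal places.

(1 + r/365)^365 − 1 = 0.1234, so 1 + r/365 = 1.1234^(1/365).
r/365 = 0.000319, so r = 0.116378 = 11.638%.

11.638%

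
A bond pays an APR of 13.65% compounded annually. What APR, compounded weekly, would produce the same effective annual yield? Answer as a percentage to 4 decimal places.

12.8111%

Compounded annually, EAR = nominal = 0.136500.
Solve (1 + r/52)^52 = 1.136500: r/52 = 1.136500^(1/52) − 1 = 0.002464, so r = 0.128111 = 12.8111%.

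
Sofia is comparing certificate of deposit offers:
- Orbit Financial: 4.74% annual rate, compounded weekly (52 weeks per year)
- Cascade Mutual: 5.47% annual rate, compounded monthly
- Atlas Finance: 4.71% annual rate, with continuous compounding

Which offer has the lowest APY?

Atlas Finance

Orbit Financial: (1 + 0.0474/52)^52 − 1 = 4.852%
Cascade Mutual: (1 + 0.0547/12)^12 − 1 = 5.609%
Atlas Finance: e^0.0471 − 1 = 4.823%
The lowest effective annual rate is Atlas Finance at 4.823%.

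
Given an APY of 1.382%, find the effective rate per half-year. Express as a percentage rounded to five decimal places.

0.68863%

The per-half-year rate i satisfies (1 + i)^2 = 1 + 0.01382.
i = 1.01382^(1/2) − 1 = 0.0068863 = 0.68863%.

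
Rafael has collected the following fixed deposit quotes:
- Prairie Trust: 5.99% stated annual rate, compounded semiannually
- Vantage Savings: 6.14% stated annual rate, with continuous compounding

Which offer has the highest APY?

Prairie Trust: (1 + 0.0599/2)^2 − 1 = 6.080%
Vantage Savings: e^0.0614 − 1 = 6.332%
The highest effective annual rate is Vantage Savings at 6.332%.

Vantage Savings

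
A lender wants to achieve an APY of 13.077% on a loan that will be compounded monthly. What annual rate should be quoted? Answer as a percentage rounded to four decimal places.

12.3530%

(1 + r/12)^12 − 1 = 0.13077, so 1 + r/12 = 1.13077^(1/12).
r/12 = 0.010294, so r = 0.123530 = 12.3530%.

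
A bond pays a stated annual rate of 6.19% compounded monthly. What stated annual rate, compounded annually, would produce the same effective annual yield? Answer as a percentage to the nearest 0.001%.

6.369%

EAR = (1 + 0.0619/12)^12 − 1 = 0.063687.
Compounded annually, the equivalent nominal rate is the EAR itself: 6.369%.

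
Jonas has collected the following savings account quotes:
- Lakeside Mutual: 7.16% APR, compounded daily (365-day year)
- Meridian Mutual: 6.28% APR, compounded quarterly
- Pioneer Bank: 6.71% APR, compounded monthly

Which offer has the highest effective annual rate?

Lakeside Mutual

Lakeside Mutual: (1 + 0.0716/365)^365 − 1 = 7.422%
Meridian Mutual: (1 + 0.0628/4)^4 − 1 = 6.429%
Pioneer Bank: (1 + 0.0671/12)^12 − 1 = 6.920%
The highest effective annual rate is Lakeside Mutual at 7.422%.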